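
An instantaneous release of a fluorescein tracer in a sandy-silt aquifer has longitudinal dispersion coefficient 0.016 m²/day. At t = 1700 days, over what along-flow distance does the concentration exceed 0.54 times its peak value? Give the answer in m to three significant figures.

16.4 m

The plume is Gaussian with σ = √(2Dt) = √(2 × 0.016 × 1700) = 7.376 m.
C/C_peak = exp(−Δx²/(2σ²)) = 0.54 ⇒ Δx = σ·√(−2 ln 0.54) = 7.376 × 1.110 = 8.187 m.
Width = 2Δx = 16.4 m.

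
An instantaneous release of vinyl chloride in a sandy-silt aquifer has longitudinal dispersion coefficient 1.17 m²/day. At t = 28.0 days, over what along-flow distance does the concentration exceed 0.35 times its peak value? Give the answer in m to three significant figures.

23.5 m

The plume is Gaussian with σ = √(2Dt) = √(2 × 1.17 × 28.0) = 8.094 m.
C/C_peak = exp(−Δx²/(2σ²)) = 0.35 ⇒ Δx = σ·√(−2 ln 0.35) = 8.094 × 1.449 = 11.73 m.
Width = 2Δx = 23.5 m.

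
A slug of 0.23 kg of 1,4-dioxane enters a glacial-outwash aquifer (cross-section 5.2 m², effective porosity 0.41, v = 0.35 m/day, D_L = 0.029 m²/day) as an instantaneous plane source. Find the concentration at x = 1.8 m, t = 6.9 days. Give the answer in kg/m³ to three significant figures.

0.0424 kg/m³

For an instantaneous plane source, C(x,t) = M/(n_e·A·√(4πDt)) · exp(−(x−vt)²/(4Dt)), with n_e·A the pore (flow) area.
Plume center vt = 0.35 × 6.9 = 2.415 m, so the well at 1.8 m is 0.615 m upgradient of the peak.
√(4πDt) = 1.586 m, giving peak height M/(n_e·A·√(4πDt)) = 0.23/(0.41 × 5.2 × 1.586) = 0.06802 kg/m³.
(x−vt)²/(4Dt) = (-0.615)²/(4 × 0.029 × 6.9) = 0.4725; exp(−0.4725) = 0.6234.
C = 0.06802 × 0.6234 = 0.0424 kg/m³.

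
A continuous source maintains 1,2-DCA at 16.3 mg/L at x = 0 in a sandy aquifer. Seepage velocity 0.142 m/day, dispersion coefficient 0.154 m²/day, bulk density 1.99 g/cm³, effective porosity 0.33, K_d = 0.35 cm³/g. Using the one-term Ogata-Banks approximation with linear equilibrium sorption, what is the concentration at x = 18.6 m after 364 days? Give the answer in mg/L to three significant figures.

Retardation factor R = 1 + ρ_b·K_d/n = 1 + 1.99 × 0.35/0.33 = 3.111.
Sorption retards both mechanisms: v_R = v/R = 0.04564 m/day, D_R = D/R = 0.04950 m²/day.
v_R·t = 0.04564 × 364 = 16.61296 m; 2√(D_R t) = 8.490 m; argument = (18.6 − 16.61296)/8.490 = 0.2340.
C = C₀ × ½·erfc(0.2340) = 16.3 × 0.3704 = 6.04 mg/L.

6.04 mg/L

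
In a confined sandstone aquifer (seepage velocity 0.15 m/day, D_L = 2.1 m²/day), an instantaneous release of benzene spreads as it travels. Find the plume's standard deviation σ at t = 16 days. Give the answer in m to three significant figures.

Dispersive spreading gives a Gaussian with σ² = 2Dt; advection only shifts the center.
σ = √(2 × 2.1 × 16) = 8.20 m.

8.20 m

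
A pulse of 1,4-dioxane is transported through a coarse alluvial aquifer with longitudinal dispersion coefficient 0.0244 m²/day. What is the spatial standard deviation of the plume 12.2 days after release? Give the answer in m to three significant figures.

0.772 m

Dispersive spreading gives a Gaussian with σ² = 2Dt; advection only shifts the center.
σ = √(2 × 0.0244 × 12.2) = 0.772 m.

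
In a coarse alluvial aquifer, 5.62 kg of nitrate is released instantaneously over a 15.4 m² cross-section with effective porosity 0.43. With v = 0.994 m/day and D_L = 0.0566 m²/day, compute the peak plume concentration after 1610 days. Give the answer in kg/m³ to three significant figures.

0.0251 kg/m³

The peak of an instantaneous 1D plume sits at x = vt; there the Gaussian factor is 1 and C_max = M/(n_e·A·√(4πDt)), where n_e·A is the pore area the mass is dissolved in.
√(4πDt) = √(4π × 0.0566 × 1610) = 33.84 m, so C_max = 5.62/(0.43 × 15.4 × 33.84) = 0.0251 kg/m³.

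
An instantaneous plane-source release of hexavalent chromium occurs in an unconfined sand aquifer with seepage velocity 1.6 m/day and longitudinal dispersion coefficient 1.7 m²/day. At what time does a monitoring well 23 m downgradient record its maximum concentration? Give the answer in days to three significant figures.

For the 1D instantaneous-source solution, setting ∂C/∂t = 0 at fixed x gives v²t² + 2Dt − x² = 0, so t = (√(D² + v²x²) − D)/v².
√(D² + v²x²) = √(1.7² + 1.6² × 23²) = 36.84; v² = 2.56.
t = (36.84 − 1.7)/2.56 = 13.7 days (vs. the pure-advection estimate x/v = 14.4 d).

13.7 days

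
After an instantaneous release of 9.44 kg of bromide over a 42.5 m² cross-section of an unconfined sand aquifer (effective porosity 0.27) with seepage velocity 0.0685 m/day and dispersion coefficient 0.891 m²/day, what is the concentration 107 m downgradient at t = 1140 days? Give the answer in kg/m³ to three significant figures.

0.00593 kg/m³

For an instantaneous plane source, C(x,t) = M/(n_e·A·√(4πDt)) · exp(−(x−vt)²/(4Dt)), with n_e·A the pore (flow) area.
Plume center vt = 0.0685 × 1140 = 78.09 m, so the well at 107 m is 28.91 m downgradient of the peak.
√(4πDt) = 113.0 m, giving peak height M/(n_e·A·√(4πDt)) = 9.44/(0.27 × 42.5 × 113.0) = 0.007280 kg/m³.
(x−vt)²/(4Dt) = (28.91)²/(4 × 0.891 × 1140) = 0.2057; exp(−0.2057) = 0.8141.
C = 0.007280 × 0.8141 = 0.00593 kg/m³.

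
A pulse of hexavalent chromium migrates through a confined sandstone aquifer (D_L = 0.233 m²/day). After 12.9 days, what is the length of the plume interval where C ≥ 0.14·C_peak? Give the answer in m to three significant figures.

9.72 m

The plume is Gaussian with σ = √(2Dt) = √(2 × 0.233 × 12.9) = 2.452 m.
C/C_peak = exp(−Δx²/(2σ²)) = 0.14 ⇒ Δx = σ·√(−2 ln 0.14) = 2.452 × 1.983 = 4.862 m.
Width = 2Δx = 9.72 m.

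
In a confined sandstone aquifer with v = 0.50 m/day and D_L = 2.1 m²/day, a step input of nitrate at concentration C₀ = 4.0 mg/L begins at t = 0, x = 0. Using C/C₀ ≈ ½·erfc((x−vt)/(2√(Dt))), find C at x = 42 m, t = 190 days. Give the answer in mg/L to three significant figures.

3.88 mg/L

For a continuous step input, C/C₀ ≈ ½·erfc((x−vt)/(2√(Dt))).
vt = 0.50 × 190 = 95 m and 2√(Dt) = 2√(2.1 × 190) = 39.95 m.
Argument (x−vt)/(2√(Dt)) = (42 − 95)/39.95 = -1.327; ½·erfc(-1.327) = 0.9697.
C = 4.0 × 0.9697 = 3.88 mg/L.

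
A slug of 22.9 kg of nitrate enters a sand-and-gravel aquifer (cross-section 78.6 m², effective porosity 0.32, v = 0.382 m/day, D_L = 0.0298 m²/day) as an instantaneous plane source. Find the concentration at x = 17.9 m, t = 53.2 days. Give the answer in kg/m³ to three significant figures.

0.0809 kg/m³

For an instantaneous plane source, C(x,t) = M/(n_e·A·√(4πDt)) · exp(−(x−vt)²/(4Dt)), with n_e·A the pore (flow) area.
Plume center vt = 0.382 × 53.2 = 20.3224 m, so the well at 17.9 m is 2.4224 m upgradient of the peak.
√(4πDt) = 4.463 m, giving peak height M/(n_e·A·√(4πDt)) = 22.9/(0.32 × 78.6 × 4.463) = 0.2040 kg/m³.
(x−vt)²/(4Dt) = (-2.4224)²/(4 × 0.0298 × 53.2) = 0.9253; exp(−0.9253) = 0.3964.
C = 0.2040 × 0.3964 = 0.0809 kg/m³.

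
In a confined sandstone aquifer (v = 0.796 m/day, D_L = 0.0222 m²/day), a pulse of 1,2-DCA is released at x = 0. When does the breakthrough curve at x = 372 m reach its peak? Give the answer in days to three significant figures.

467 days

For the 1D instantaneous-source solution, setting ∂C/∂t = 0 at fixed x gives v²t² + 2Dt − x² = 0, so t = (√(D² + v²x²) − D)/v².
√(D² + v²x²) = √(0.0222² + 0.796² × 372²) = 296.1; v² = 0.633616.
t = (296.1 − 0.0222)/0.633616 = 467 days (vs. the pure-advection estimate x/v = 467 d).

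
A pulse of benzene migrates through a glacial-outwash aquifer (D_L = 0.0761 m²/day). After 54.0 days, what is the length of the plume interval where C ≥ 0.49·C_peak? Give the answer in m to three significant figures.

6.85 m

The plume is Gaussian with σ = √(2Dt) = √(2 × 0.0761 × 54.0) = 2.867 m.
C/C_peak = exp(−Δx²/(2σ²)) = 0.49 ⇒ Δx = σ·√(−2 ln 0.49) = 2.867 × 1.194 = 3.423 m.
Width = 2Δx = 6.85 m.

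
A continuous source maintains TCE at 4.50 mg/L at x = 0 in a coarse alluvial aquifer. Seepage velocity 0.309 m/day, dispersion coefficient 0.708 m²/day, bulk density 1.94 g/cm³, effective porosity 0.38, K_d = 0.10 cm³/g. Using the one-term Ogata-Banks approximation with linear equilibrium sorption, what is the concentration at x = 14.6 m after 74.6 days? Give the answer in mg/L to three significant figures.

2.39 mg/L

Retardation factor R = 1 + ρ_b·K_d/n = 1 + 1.94 × 0.10/0.38 = 1.511.
Sorption retards both mechanisms: v_R = v/R = 0.2045 m/day, D_R = D/R = 0.4686 m²/day.
v_R·t = 0.2045 × 74.6 = 15.2557 m; 2√(D_R t) = 11.82 m; argument = (14.6 − 15.2557)/11.82 = -0.05547.
C = C₀ × ½·erfc(-0.05547) = 4.50 × 0.5313 = 2.39 mg/L.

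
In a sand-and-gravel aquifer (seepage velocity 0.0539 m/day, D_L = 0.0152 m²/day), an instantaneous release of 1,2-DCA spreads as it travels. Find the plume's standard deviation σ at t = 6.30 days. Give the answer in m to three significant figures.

Dispersive spreading gives a Gaussian with σ² = 2Dt; advection only shifts the center.
σ = √(2 × 0.0152 × 6.30) = 0.438 m.

0.438 m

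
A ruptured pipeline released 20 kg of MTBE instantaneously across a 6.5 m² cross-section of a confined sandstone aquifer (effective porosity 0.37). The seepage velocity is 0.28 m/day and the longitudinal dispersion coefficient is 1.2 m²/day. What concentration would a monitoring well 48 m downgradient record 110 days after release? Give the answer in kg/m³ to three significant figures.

0.117 kg/m³

For an instantaneous plane source, C(x,t) = M/(n_e·A·√(4πDt)) · exp(−(x−vt)²/(4Dt)), with n_e·A the pore (flow) area.
Plume center vt = 0.28 × 110 = 30.8 m, so the well at 48 m is 17.2 m downgradient of the peak.
√(4πDt) = 40.73 m, giving peak height M/(n_e·A·√(4πDt)) = 20/(0.37 × 6.5 × 40.73) = 0.2042 kg/m³.
(x−vt)²/(4Dt) = (17.2)²/(4 × 1.2 × 110) = 0.5603; exp(−0.5603) = 0.5710.
C = 0.2042 × 0.5710 = 0.117 kg/m³.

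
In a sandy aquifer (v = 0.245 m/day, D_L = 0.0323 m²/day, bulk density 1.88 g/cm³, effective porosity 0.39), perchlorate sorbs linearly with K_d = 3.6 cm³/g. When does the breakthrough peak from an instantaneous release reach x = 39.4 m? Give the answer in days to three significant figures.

Retardation factor R = 1 + ρ_b·K_d/n = 1 + 1.88 × 3.6/0.39 = 18.35.
Sorption retards both mechanisms: v_R = v/R = 0.01335 m/day, D_R = D/R = 0.001760 m²/day.
Peak time from v_R²t² + 2D_R t − x² = 0: t = (√(D_R² + v_R²x²) − D_R)/v_R².
√(D_R² + v_R²x²) = √(0.001760² + 0.01335² × 39.4²) = 0.5260; v_R² = 0.0001782.
t = (0.5260 − 0.001760)/0.0001782 = 2940 days.

2940 days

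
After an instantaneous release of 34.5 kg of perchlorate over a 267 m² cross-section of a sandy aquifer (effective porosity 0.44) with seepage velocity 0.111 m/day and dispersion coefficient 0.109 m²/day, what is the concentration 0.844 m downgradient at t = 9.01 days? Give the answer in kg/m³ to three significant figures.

0.0831 kg/m³

For an instantaneous plane source, C(x,t) = M/(n_e·A·√(4πDt)) · exp(−(x−vt)²/(4Dt)), with n_e·A the pore (flow) area.
Plume center vt = 0.111 × 9.01 = 1.00011 m, so the well at 0.844 m is 0.15611 m upgradient of the peak.
√(4πDt) = 3.513 m, giving peak height M/(n_e·A·√(4πDt)) = 34.5/(0.44 × 267 × 3.513) = 0.08359 kg/m³.
(x−vt)²/(4Dt) = (-0.15611)²/(4 × 0.109 × 9.01) = 0.006204; exp(−0.006204) = 0.9938.
C = 0.08359 × 0.9938 = 0.0831 kg/m³.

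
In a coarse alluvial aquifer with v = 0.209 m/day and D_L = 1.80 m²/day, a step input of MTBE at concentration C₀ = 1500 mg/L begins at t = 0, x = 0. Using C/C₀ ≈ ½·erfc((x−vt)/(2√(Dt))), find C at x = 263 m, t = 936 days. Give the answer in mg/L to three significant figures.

184 mg/L

For a continuous step input, C/C₀ ≈ ½·erfc((x−vt)/(2√(Dt))).
vt = 0.209 × 936 = 195.624 m and 2√(Dt) = 2√(1.80 × 936) = 82.09 m.
Argument (x−vt)/(2√(Dt)) = (263 − 195.624)/82.09 = 0.8208; ½·erfc(0.8208) = 0.1229.
C = 1500 × 0.1229 = 184 mg/L.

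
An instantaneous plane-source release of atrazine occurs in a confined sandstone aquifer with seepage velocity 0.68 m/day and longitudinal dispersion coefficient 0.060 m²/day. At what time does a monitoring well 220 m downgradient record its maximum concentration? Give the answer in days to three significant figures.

323 days

For the 1D instantaneous-source solution, setting ∂C/∂t = 0 at fixed x gives v²t² + 2Dt − x² = 0, so t = (√(D² + v²x²) − D)/v².
√(D² + v²x²) = √(0.060² + 0.68² × 220²) = 149.6; v² = 0.4624.
t = (149.6 − 0.060)/0.4624 = 323 days (vs. the pure-advection estimate x/v = 324 d).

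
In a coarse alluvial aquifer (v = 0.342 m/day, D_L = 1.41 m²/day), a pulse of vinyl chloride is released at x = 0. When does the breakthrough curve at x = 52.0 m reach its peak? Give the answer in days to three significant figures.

140 days

For the 1D instantaneous-source solution, setting ∂C/∂t = 0 at fixed x gives v²t² + 2Dt − x² = 0, so t = (√(D² + v²x²) − D)/v².
√(D² + v²x²) = √(1.41² + 0.342² × 52.0²) = 17.84; v² = 0.116964.
t = (17.84 − 1.41)/0.116964 = 140 days (vs. the pure-advection estimate x/v = 152 d).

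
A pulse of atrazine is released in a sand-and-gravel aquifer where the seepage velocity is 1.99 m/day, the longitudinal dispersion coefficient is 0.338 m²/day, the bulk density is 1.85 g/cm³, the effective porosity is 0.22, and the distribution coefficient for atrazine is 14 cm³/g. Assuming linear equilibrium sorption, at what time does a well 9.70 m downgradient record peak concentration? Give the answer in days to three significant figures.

Retardation factor R = 1 + ρ_b·K_d/n = 1 + 1.85 × 14/0.22 = 118.7.
Sorption retards both mechanisms: v_R = v/R = 0.01676 m/day, D_R = D/R = 0.002848 m²/day.
Peak time from v_R²t² + 2D_R t − x² = 0: t = (√(D_R² + v_R²x²) − D_R)/v_R².
√(D_R² + v_R²x²) = √(0.002848² + 0.01676² × 9.70²) = 0.1626; v_R² = 0.0002809.
t = (0.1626 − 0.002848)/0.0002809 = 569 days.

569 days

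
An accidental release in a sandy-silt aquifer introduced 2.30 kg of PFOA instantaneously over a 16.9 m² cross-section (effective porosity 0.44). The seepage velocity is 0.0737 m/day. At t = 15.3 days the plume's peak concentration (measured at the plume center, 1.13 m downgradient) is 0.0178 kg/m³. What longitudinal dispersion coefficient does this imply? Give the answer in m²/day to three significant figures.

1.57 m²/day

At the plume center C_max = M/(n_e·A·√(4πDt)), so D = M²/(4πt·(n_e·A·C_max)²).
n_e·A·C_max = 0.44 × 16.9 × 0.0178 = 0.1324 kg/m.
D = 2.30²/(4π × 15.3 × 0.1324²) = 1.57 m²/day.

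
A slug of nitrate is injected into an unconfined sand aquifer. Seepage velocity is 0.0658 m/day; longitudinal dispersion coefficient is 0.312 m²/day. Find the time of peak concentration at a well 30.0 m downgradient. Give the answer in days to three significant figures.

390 days

For the 1D instantaneous-source solution, setting ∂C/∂t = 0 at fixed x gives v²t² + 2Dt − x² = 0, so t = (√(D² + v²x²) − D)/v².
√(D² + v²x²) = √(0.312² + 0.0658² × 30.0²) = 1.999; v² = 0.00432964.
t = (1.999 − 0.312)/0.00432964 = 390 days (vs. the pure-advection estimate x/v = 456 d).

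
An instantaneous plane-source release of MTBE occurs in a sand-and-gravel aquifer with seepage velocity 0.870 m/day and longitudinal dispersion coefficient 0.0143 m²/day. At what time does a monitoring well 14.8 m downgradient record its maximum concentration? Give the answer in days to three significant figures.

For the 1D instantaneous-source solution, setting ∂C/∂t = 0 at fixed x gives v²t² + 2Dt − x² = 0, so t = (√(D² + v²x²) − D)/v².
√(D² + v²x²) = √(0.0143² + 0.870² × 14.8²) = 12.88; v² = 0.7569.
t = (12.88 − 0.0143)/0.7569 = 17.0 days (vs. the pure-advection estimate x/v = 17.0 d).

17.0 days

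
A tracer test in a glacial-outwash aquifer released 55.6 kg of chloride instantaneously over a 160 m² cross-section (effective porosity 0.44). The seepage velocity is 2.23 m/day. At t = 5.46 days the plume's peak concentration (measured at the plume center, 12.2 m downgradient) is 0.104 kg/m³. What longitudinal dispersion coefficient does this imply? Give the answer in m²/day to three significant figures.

At the plume center C_max = M/(n_e·A·√(4πDt)), so D = M²/(4πt·(n_e·A·C_max)²).
n_e·A·C_max = 0.44 × 160 × 0.104 = 7.322 kg/m.
D = 55.6²/(4π × 5.46 × 7.322²) = 0.840 m²/day.

0.840 m²/day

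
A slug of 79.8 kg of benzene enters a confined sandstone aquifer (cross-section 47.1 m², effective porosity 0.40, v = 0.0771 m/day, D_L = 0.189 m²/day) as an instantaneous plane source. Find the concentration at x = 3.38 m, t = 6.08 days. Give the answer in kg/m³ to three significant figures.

0.176 kg/m³

For an instantaneous plane source, C(x,t) = M/(n_e·A·√(4πDt)) · exp(−(x−vt)²/(4Dt)), with n_e·A the pore (flow) area.
Plume center vt = 0.0771 × 6.08 = 0.468768 m, so the well at 3.38 m is 2.911232 m downgradient of the peak.
√(4πDt) = 3.800 m, giving peak height M/(n_e·A·√(4πDt)) = 79.8/(0.40 × 47.1 × 3.800) = 1.115 kg/m³.
(x−vt)²/(4Dt) = (2.911232)²/(4 × 0.189 × 6.08) = 1.844; exp(−1.844) = 0.1582.
C = 1.115 × 0.1582 = 0.176 kg/m³.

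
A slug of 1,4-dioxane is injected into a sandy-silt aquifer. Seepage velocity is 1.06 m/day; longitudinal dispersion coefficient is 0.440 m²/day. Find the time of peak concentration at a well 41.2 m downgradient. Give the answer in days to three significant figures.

For the 1D instantaneous-source solution, setting ∂C/∂t = 0 at fixed x gives v²t² + 2Dt − x² = 0, so t = (√(D² + v²x²) − D)/v².
√(D² + v²x²) = √(0.440² + 1.06² × 41.2²) = 43.67; v² = 1.1236.
t = (43.67 − 0.440)/1.1236 = 38.5 days (vs. the pure-advection estimate x/v = 38.9 d).

38.5 days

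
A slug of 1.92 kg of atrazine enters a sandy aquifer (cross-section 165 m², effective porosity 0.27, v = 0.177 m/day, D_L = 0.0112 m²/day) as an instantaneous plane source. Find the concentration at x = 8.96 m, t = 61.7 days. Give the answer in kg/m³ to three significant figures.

For an instantaneous plane source, C(x,t) = M/(n_e·A·√(4πDt)) · exp(−(x−vt)²/(4Dt)), with n_e·A the pore (flow) area.
Plume center vt = 0.177 × 61.7 = 10.9209 m, so the well at 8.96 m is 1.9609 m upgradient of the peak.
√(4πDt) = 2.947 m, giving peak height M/(n_e·A·√(4πDt)) = 1.92/(0.27 × 165 × 2.947) = 0.01462 kg/m³.
(x−vt)²/(4Dt) = (-1.9609)²/(4 × 0.0112 × 61.7) = 1.391; exp(−1.391) = 0.2488.
C = 0.01462 × 0.2488 = 0.00364 kg/m³.

0.00364 kg/m³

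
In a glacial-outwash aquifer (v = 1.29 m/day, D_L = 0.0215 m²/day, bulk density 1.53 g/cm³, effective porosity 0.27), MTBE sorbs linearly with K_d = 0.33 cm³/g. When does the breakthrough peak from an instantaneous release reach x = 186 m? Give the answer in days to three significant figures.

414 days

Retardation factor R = 1 + ρ_b·K_d/n = 1 + 1.53 × 0.33/0.27 = 2.870.
Sorption retards both mechanisms: v_R = v/R = 0.4495 m/day, D_R = D/R = 0.007491 m²/day.
Peak time from v_R²t² + 2D_R t − x² = 0: t = (√(D_R² + v_R²x²) − D_R)/v_R².
√(D_R² + v_R²x²) = √(0.007491² + 0.4495² × 186²) = 83.61; v_R² = 0.2021.
t = (83.61 − 0.007491)/0.2021 = 414 days.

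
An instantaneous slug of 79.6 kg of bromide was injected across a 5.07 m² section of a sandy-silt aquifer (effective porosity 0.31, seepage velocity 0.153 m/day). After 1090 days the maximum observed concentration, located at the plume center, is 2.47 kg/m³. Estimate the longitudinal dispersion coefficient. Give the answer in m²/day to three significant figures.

0.0307 m²/day

At the plume center C_max = M/(n_e·A·√(4πDt)), so D = M²/(4πt·(n_e·A·C_max)²).
n_e·A·C_max = 0.31 × 5.07 × 2.47 = 3.882 kg/m.
D = 79.6²/(4π × 1090 × 3.882²) = 0.0307 m²/day.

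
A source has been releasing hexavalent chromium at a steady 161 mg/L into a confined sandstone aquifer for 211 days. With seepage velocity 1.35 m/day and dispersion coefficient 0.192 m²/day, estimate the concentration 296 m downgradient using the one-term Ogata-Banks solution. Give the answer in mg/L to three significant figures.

For a continuous step input, C/C₀ ≈ ½·erfc((x−vt)/(2√(Dt))).
vt = 1.35 × 211 = 284.85 m and 2√(Dt) = 2√(0.192 × 211) = 12.73 m.
Argument (x−vt)/(2√(Dt)) = (296 − 284.85)/12.73 = 0.8759; ½·erfc(0.8759) = 0.1077.
C = 161 × 0.1077 = 17.3 mg/L.

17.3 mg/L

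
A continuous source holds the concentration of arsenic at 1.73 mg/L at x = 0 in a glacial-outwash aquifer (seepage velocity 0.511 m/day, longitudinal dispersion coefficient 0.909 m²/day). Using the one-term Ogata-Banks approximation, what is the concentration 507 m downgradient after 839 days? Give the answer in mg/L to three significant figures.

For a continuous step input, C/C₀ ≈ ½·erfc((x−vt)/(2√(Dt))).
vt = 0.511 × 839 = 428.729 m and 2√(Dt) = 2√(0.909 × 839) = 55.23 m.
Argument (x−vt)/(2√(Dt)) = (507 − 428.729)/55.23 = 1.417; ½·erfc(1.417) = 0.02254.
C = 1.73 × 0.02254 = 0.0390 mg/L.

0.0390 mg/L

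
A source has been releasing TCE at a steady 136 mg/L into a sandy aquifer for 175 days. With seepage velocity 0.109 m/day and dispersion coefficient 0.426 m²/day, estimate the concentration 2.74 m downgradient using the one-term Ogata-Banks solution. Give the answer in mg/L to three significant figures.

124 mg/L

For a continuous step input, C/C₀ ≈ ½·erfc((x−vt)/(2√(Dt))).
vt = 0.109 × 175 = 19.075 m and 2√(Dt) = 2√(0.426 × 175) = 17.27 m.
Argument (x−vt)/(2√(Dt)) = (2.74 − 19.075)/17.27 = -0.9459; ½·erfc(-0.9459) = 0.9095.
C = 136 × 0.9095 = 124 mg/L.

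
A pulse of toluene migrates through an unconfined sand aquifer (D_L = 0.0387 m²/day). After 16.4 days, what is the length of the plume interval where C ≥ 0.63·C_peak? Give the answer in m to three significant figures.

2.17 m

The plume is Gaussian with σ = √(2Dt) = √(2 × 0.0387 × 16.4) = 1.127 m.
C/C_peak = exp(−Δx²/(2σ²)) = 0.63 ⇒ Δx = σ·√(−2 ln 0.63) = 1.127 × 0.9613 = 1.083 m.
Width = 2Δx = 2.17 m.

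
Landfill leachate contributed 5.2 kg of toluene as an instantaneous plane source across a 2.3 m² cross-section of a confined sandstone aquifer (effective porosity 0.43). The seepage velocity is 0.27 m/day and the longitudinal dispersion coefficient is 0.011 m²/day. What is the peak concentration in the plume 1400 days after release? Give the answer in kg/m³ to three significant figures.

The peak of an instantaneous 1D plume sits at x = vt; there the Gaussian factor is 1 and C_max = M/(n_e·A·√(4πDt)), where n_e·A is the pore area the mass is dissolved in.
√(4πDt) = √(4π × 0.011 × 1400) = 13.91 m, so C_max = 5.2/(0.43 × 2.3 × 13.91) = 0.378 kg/m³.

0.378 kg/m³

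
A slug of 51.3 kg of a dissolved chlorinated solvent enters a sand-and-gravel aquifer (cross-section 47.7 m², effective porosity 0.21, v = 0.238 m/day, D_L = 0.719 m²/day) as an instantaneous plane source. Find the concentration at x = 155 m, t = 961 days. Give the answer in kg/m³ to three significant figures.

For an instantaneous plane source, C(x,t) = M/(n_e·A·√(4πDt)) · exp(−(x−vt)²/(4Dt)), with n_e·A the pore (flow) area.
Plume center vt = 0.238 × 961 = 228.718 m, so the well at 155 m is 73.718 m upgradient of the peak.
√(4πDt) = 93.18 m, giving peak height M/(n_e·A·√(4πDt)) = 51.3/(0.21 × 47.7 × 93.18) = 0.05496 kg/m³.
(x−vt)²/(4Dt) = (-73.718)²/(4 × 0.719 × 961) = 1.966; exp(−1.966) = 0.1400.
C = 0.05496 × 0.1400 = 0.00769 kg/m³.

0.00769 kg/m³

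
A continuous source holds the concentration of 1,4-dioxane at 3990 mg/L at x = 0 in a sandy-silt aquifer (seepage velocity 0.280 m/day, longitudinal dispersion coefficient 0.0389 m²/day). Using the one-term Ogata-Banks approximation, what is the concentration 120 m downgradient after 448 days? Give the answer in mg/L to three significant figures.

3280 mg/L

For a continuous step input, C/C₀ ≈ ½·erfc((x−vt)/(2√(Dt))).
vt = 0.280 × 448 = 125.44 m and 2√(Dt) = 2√(0.0389 × 448) = 8.349 m.
Argument (x−vt)/(2√(Dt)) = (120 − 125.44)/8.349 = -0.6516; ½·erfc(-0.6516) = 0.8216.
C = 3990 × 0.8216 = 3280 mg/L.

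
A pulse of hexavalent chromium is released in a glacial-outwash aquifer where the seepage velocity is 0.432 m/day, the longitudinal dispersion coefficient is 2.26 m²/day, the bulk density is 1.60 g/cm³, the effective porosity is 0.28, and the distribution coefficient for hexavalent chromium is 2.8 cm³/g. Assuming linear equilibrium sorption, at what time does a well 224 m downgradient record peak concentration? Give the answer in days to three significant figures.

Retardation factor R = 1 + ρ_b·K_d/n = 1 + 1.60 × 2.8/0.28 = 17.00.
Sorption retards both mechanisms: v_R = v/R = 0.02541 m/day, D_R = D/R = 0.1329 m²/day.
Peak time from v_R²t² + 2D_R t − x² = 0: t = (√(D_R² + v_R²x²) − D_R)/v_R².
√(D_R² + v_R²x²) = √(0.1329² + 0.02541² × 224²) = 5.693; v_R² = 0.0006457.
t = (5.693 − 0.1329)/0.0006457 = 8610 days.

8610 days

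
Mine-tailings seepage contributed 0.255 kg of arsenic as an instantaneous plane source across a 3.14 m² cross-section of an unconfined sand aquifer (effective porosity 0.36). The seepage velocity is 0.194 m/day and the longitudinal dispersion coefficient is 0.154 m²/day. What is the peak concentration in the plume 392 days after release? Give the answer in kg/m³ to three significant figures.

The peak of an instantaneous 1D plume sits at x = vt; there the Gaussian factor is 1 and C_max = M/(n_e·A·√(4πDt)), where n_e·A is the pore area the mass is dissolved in.
√(4πDt) = √(4π × 0.154 × 392) = 27.54 m, so C_max = 0.255/(0.36 × 3.14 × 27.54) = 0.00819 kg/m³.

0.00819 kg/m³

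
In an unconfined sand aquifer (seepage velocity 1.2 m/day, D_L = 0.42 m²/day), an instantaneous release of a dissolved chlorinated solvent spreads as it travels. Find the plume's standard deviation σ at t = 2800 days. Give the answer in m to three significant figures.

48.5 m

Dispersive spreading gives a Gaussian with σ² = 2Dt; advection only shifts the center.
σ = √(2 × 0.42 × 2800) = 48.5 m.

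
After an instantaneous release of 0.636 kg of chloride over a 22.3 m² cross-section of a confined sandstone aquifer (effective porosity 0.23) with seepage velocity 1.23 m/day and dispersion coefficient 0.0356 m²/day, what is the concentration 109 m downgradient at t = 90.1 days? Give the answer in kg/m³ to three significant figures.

For an instantaneous plane source, C(x,t) = M/(n_e·A·√(4πDt)) · exp(−(x−vt)²/(4Dt)), with n_e·A the pore (flow) area.
Plume center vt = 1.23 × 90.1 = 110.823 m, so the well at 109 m is 1.823 m upgradient of the peak.
√(4πDt) = 6.349 m, giving peak height M/(n_e·A·√(4πDt)) = 0.636/(0.23 × 22.3 × 6.349) = 0.01953 kg/m³.
(x−vt)²/(4Dt) = (-1.823)²/(4 × 0.0356 × 90.1) = 0.2590; exp(−0.2590) = 0.7718.
C = 0.01953 × 0.7718 = 0.0151 kg/m³.

0.0151 kg/m³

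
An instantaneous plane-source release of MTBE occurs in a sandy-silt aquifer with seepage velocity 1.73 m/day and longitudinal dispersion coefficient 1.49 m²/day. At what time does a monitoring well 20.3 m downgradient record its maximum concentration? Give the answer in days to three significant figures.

11.2 days

For the 1D instantaneous-source solution, setting ∂C/∂t = 0 at fixed x gives v²t² + 2Dt − x² = 0, so t = (√(D² + v²x²) − D)/v².
√(D² + v²x²) = √(1.49² + 1.73² × 20.3²) = 35.15; v² = 2.9929.
t = (35.15 − 1.49)/2.9929 = 11.2 days (vs. the pure-advection estimate x/v = 11.7 d).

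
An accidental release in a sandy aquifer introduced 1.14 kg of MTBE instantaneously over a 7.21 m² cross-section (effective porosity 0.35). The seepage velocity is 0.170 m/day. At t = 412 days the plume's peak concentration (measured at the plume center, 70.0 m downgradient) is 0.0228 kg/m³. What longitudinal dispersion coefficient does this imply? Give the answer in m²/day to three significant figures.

At the plume center C_max = M/(n_e·A·√(4πDt)), so D = M²/(4πt·(n_e·A·C_max)²).
n_e·A·C_max = 0.35 × 7.21 × 0.0228 = 0.05754 kg/m.
D = 1.14²/(4π × 412 × 0.05754²) = 0.0758 m²/day.

0.0758 m²/day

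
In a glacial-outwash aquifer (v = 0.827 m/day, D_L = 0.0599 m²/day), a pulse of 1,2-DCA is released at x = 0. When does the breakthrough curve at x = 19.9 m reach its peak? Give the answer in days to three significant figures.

24.0 days

For the 1D instantaneous-source solution, setting ∂C/∂t = 0 at fixed x gives v²t² + 2Dt − x² = 0, so t = (√(D² + v²x²) − D)/v².
√(D² + v²x²) = √(0.0599² + 0.827² × 19.9²) = 16.46; v² = 0.683929.
t = (16.46 − 0.0599)/0.683929 = 24.0 days (vs. the pure-advection estimate x/v = 24.1 d).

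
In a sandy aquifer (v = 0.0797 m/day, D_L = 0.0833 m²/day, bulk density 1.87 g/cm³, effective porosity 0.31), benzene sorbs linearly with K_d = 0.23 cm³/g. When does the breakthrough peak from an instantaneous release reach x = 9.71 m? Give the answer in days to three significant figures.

261 days

Retardation factor R = 1 + ρ_b·K_d/n = 1 + 1.87 × 0.23/0.31 = 2.387.
Sorption retards both mechanisms: v_R = v/R = 0.03339 m/day, D_R = D/R = 0.03490 m²/day.
Peak time from v_R²t² + 2D_R t − x² = 0: t = (√(D_R² + v_R²x²) − D_R)/v_R².
√(D_R² + v_R²x²) = √(0.03490² + 0.03339² × 9.71²) = 0.3261; v_R² = 0.001115.
t = (0.3261 − 0.03490)/0.001115 = 261 days.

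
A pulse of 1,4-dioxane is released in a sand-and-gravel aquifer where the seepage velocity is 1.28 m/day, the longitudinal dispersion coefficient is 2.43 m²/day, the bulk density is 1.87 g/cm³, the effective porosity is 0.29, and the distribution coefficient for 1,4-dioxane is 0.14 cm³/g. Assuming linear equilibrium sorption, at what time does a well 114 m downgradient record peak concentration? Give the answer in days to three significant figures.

Retardation factor R = 1 + ρ_b·K_d/n = 1 + 1.87 × 0.14/0.29 = 1.903.
Sorption retards both mechanisms: v_R = v/R = 0.6726 m/day, D_R = D/R = 1.277 m²/day.
Peak time from v_R²t² + 2D_R t − x² = 0: t = (√(D_R² + v_R²x²) − D_R)/v_R².
√(D_R² + v_R²x²) = √(1.277² + 0.6726² × 114²) = 76.69; v_R² = 0.4524.
t = (76.69 − 1.277)/0.4524 = 167 days.

167 days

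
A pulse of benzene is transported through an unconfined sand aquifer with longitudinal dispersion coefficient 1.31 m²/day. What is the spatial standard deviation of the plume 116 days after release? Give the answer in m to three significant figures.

17.4 m

Dispersive spreading gives a Gaussian with σ² = 2Dt; advection only shifts the center.
σ = √(2 × 1.31 × 116) = 17.4 m.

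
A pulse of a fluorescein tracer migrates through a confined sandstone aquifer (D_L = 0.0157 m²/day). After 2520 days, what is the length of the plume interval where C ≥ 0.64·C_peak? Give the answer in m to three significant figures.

16.8 m

The plume is Gaussian with σ = √(2Dt) = √(2 × 0.0157 × 2520) = 8.895 m.
C/C_peak = exp(−Δx²/(2σ²)) = 0.64 ⇒ Δx = σ·√(−2 ln 0.64) = 8.895 × 0.9448 = 8.404 m.
Width = 2Δx = 16.8 m.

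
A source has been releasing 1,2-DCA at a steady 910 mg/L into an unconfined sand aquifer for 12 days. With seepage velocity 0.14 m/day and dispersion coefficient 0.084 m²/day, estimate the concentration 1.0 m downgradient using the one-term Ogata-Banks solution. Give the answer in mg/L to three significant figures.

For a continuous step input, C/C₀ ≈ ½·erfc((x−vt)/(2√(Dt))).
vt = 0.14 × 12 = 1.68 m and 2√(Dt) = 2√(0.084 × 12) = 2.008 m.
Argument (x−vt)/(2√(Dt)) = (1.0 − 1.68)/2.008 = -0.3386; ½·erfc(-0.3386) = 0.6840.
C = 910 × 0.6840 = 622 mg/L.

622 mg/L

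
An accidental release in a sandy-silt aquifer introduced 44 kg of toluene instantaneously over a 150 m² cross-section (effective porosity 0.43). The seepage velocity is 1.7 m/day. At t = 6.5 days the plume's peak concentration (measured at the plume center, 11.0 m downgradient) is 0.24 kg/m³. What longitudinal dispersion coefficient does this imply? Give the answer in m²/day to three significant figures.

At the plume center C_max = M/(n_e·A·√(4πDt)), so D = M²/(4πt·(n_e·A·C_max)²).
n_e·A·C_max = 0.43 × 150 × 0.24 = 15.48 kg/m.
D = 44²/(4π × 6.5 × 15.48²) = 0.0989 m²/day.

0.0989 m²/day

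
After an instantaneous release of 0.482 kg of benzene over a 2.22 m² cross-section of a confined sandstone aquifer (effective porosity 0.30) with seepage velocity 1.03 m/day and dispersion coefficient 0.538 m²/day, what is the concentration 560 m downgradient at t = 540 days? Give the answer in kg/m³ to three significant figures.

For an instantaneous plane source, C(x,t) = M/(n_e·A·√(4πDt)) · exp(−(x−vt)²/(4Dt)), with n_e·A the pore (flow) area.
Plume center vt = 1.03 × 540 = 556.2 m, so the well at 560 m is 3.8 m downgradient of the peak.
√(4πDt) = 60.42 m, giving peak height M/(n_e·A·√(4πDt)) = 0.482/(0.30 × 2.22 × 60.42) = 0.01198 kg/m³.
(x−vt)²/(4Dt) = (3.8)²/(4 × 0.538 × 540) = 0.01243; exp(−0.01243) = 0.9876.
C = 0.01198 × 0.9876 = 0.0118 kg/m³.

0.0118 kg/m³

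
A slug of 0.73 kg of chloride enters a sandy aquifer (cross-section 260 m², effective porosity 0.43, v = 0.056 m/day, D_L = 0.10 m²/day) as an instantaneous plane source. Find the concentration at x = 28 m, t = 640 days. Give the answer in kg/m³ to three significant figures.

For an instantaneous plane source, C(x,t) = M/(n_e·A·√(4πDt)) · exp(−(x−vt)²/(4Dt)), with n_e·A the pore (flow) area.
Plume center vt = 0.056 × 640 = 35.84 m, so the well at 28 m is 7.84 m upgradient of the peak.
√(4πDt) = 28.36 m, giving peak height M/(n_e·A·√(4πDt)) = 0.73/(0.43 × 260 × 28.36) = 0.0002302 kg/m³.
(x−vt)²/(4Dt) = (-7.84)²/(4 × 0.10 × 640) = 0.2401; exp(−0.2401) = 0.7865.
C = 0.0002302 × 0.7865 = 0.000181 kg/m³.

0.000181 kg/m³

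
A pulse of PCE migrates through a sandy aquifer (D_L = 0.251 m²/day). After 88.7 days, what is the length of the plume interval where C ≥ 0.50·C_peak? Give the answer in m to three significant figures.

The plume is Gaussian with σ = √(2Dt) = √(2 × 0.251 × 88.7) = 6.673 m.
C/C_peak = exp(−Δx²/(2σ²)) = 0.50 ⇒ Δx = σ·√(−2 ln 0.50) = 6.673 × 1.177 = 7.854 m.
Width = 2Δx = 15.7 m.

15.7 m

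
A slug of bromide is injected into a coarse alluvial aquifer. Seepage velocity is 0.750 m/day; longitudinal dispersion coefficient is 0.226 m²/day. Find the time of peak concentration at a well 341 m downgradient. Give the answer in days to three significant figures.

454 days

For the 1D instantaneous-source solution, setting ∂C/∂t = 0 at fixed x gives v²t² + 2Dt − x² = 0, so t = (√(D² + v²x²) − D)/v².
√(D² + v²x²) = √(0.226² + 0.750² × 341²) = 255.8; v² = 0.5625.
t = (255.8 − 0.226)/0.5625 = 454 days (vs. the pure-advection estimate x/v = 455 d).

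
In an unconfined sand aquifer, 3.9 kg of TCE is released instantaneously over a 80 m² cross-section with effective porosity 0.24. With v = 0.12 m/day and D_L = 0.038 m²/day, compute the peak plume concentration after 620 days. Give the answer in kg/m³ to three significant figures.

0.0118 kg/m³

The peak of an instantaneous 1D plume sits at x = vt; there the Gaussian factor is 1 and C_max = M/(n_e·A·√(4πDt)), where n_e·A is the pore area the mass is dissolved in.
√(4πDt) = √(4π × 0.038 × 620) = 17.21 m, so C_max = 3.9/(0.24 × 80 × 17.21) = 0.0118 kg/m³.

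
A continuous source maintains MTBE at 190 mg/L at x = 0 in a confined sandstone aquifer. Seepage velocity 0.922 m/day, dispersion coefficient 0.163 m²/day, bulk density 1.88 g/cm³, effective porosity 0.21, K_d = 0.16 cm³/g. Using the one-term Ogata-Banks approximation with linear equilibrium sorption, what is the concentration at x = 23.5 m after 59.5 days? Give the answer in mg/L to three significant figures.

Retardation factor R = 1 + ρ_b·K_d/n = 1 + 1.88 × 0.16/0.21 = 2.432.
Sorption retards both mechanisms: v_R = v/R = 0.3791 m/day, D_R = D/R = 0.06702 m²/day.
v_R·t = 0.3791 × 59.5 = 22.55645 m; 2√(D_R t) = 3.994 m; argument = (23.5 − 22.55645)/3.994 = 0.2362.
C = C₀ × ½·erfc(0.2362) = 190 × 0.3692 = 70.1 mg/L.

70.1 mg/L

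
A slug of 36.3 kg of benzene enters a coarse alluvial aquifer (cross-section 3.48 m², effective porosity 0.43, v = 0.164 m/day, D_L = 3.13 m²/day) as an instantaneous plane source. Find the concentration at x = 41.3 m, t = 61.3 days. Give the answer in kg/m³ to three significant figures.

0.138 kg/m³

For an instantaneous plane source, C(x,t) = M/(n_e·A·√(4πDt)) · exp(−(x−vt)²/(4Dt)), with n_e·A the pore (flow) area.
Plume center vt = 0.164 × 61.3 = 10.0532 m, so the well at 41.3 m is 31.2468 m downgradient of the peak.
√(4πDt) = 49.10 m, giving peak height M/(n_e·A·√(4πDt)) = 36.3/(0.43 × 3.48 × 49.10) = 0.4941 kg/m³.
(x−vt)²/(4Dt) = (31.2468)²/(4 × 3.13 × 61.3) = 1.272; exp(−1.272) = 0.2803.
C = 0.4941 × 0.2803 = 0.138 kg/m³.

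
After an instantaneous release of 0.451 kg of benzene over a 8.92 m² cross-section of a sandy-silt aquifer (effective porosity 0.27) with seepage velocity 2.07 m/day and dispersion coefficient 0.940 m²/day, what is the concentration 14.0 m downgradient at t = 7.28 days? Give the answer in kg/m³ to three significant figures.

For an instantaneous plane source, C(x,t) = M/(n_e·A·√(4πDt)) · exp(−(x−vt)²/(4Dt)), with n_e·A the pore (flow) area.
Plume center vt = 2.07 × 7.28 = 15.0696 m, so the well at 14.0 m is 1.0696 m upgradient of the peak.
√(4πDt) = 9.273 m, giving peak height M/(n_e·A·√(4πDt)) = 0.451/(0.27 × 8.92 × 9.273) = 0.02019 kg/m³.
(x−vt)²/(4Dt) = (-1.0696)²/(4 × 0.940 × 7.28) = 0.04179; exp(−0.04179) = 0.9591.
C = 0.02019 × 0.9591 = 0.0194 kg/m³.

0.0194 kg/m³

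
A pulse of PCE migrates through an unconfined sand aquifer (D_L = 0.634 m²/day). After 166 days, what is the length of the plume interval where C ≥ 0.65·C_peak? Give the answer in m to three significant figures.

26.9 m

The plume is Gaussian with σ = √(2Dt) = √(2 × 0.634 × 166) = 14.51 m.
C/C_peak = exp(−Δx²/(2σ²)) = 0.65 ⇒ Δx = σ·√(−2 ln 0.65) = 14.51 × 0.9282 = 13.47 m.
Width = 2Δx = 26.9 m.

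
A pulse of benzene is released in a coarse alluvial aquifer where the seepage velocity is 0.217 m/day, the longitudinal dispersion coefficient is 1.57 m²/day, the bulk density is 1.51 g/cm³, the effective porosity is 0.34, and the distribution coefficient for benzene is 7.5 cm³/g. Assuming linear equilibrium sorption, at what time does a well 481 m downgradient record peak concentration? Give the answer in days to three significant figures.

74900 days

Retardation factor R = 1 + ρ_b·K_d/n = 1 + 1.51 × 7.5/0.34 = 34.31.
Sorption retards both mechanisms: v_R = v/R = 0.006325 m/day, D_R = D/R = 0.04576 m²/day.
Peak time from v_R²t² + 2D_R t − x² = 0: t = (√(D_R² + v_R²x²) − D_R)/v_R².
√(D_R² + v_R²x²) = √(0.04576² + 0.006325² × 481²) = 3.043; v_R² = 4.001e-05.
t = (3.043 − 0.04576)/4.001e-05 = 74900 days.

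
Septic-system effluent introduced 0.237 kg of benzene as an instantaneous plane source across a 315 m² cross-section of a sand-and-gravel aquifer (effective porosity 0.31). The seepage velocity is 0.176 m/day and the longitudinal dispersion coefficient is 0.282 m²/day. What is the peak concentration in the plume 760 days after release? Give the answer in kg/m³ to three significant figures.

4.68e-05 kg/m³

The peak of an instantaneous 1D plume sits at x = vt; there the Gaussian factor is 1 and C_max = M/(n_e·A·√(4πDt)), where n_e·A is the pore area the mass is dissolved in.
√(4πDt) = √(4π × 0.282 × 760) = 51.90 m, so C_max = 0.237/(0.31 × 315 × 51.90) = 4.68e-05 kg/m³.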